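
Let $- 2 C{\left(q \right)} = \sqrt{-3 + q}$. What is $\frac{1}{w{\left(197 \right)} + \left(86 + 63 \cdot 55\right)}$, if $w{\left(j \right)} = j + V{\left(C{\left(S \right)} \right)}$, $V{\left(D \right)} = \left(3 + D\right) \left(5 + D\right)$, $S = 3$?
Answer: $\frac{1}{3763} \approx 0.00026575$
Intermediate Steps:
$C{\left(q \right)} = - \frac{\sqrt{-3 + q}}{2}$
$w{\left(j \right)} = 15 + j$ ($w{\left(j \right)} = j + \left(15 + \left(- \frac{\sqrt{-3 + 3}}{2}\right)^{2} + 8 \left(- \frac{\sqrt{-3 + 3}}{2}\right)\right) = j + \left(15 + \left(- \frac{\sqrt{0}}{2}\right)^{2} + 8 \left(- \frac{\sqrt{0}}{2}\right)\right) = j + \left(15 + \left(\left(- \frac{1}{2}\right) 0\right)^{2} + 8 \left(\left(- \frac{1}{2}\right) 0\right)\right) = j + \left(15 + 0^{2} + 8 \cdot 0\right) = j + \left(15 + 0 + 0\right) = j + 15 = 15 + j$)
$\frac{1}{w{\left(197 \right)} + \left(86 + 63 \cdot 55\right)} = \frac{1}{\left(15 + 197\right) + \left(86 + 63 \cdot 55\right)} = \frac{1}{212 + \left(86 + 3465\right)} = \frac{1}{212 + 3551} = \frac{1}{3763}$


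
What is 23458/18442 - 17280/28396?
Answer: 43429451/65459879 ≈ 0.66345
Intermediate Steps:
23458/18442 - 17280/28396 = 23458*(1/18442) - 17280*1/28396 = 11729/9221 - 4320/7099 = 43429451/65459879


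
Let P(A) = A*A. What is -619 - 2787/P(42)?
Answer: -364901/588 ≈ -620.58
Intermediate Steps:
P(A) = A²
-619 - 2787/P(42) = -619 - 2787/(42²) = -619 - 2787/1764 = -619 - 2787*1/1764 = -619 - 929/588 = -364901/588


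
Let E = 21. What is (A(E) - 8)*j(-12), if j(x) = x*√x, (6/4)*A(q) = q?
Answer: -144*I*√3 ≈ -249.42*I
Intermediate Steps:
A(q) = 2*q/3
j(x) = x^(3/2)
(A(E) - 8)*j(-12) = ((⅔)*21 - 8)*(-12)^(3/2) = (14 - 8)*(-24*I*√3) = 6*(-24*I*√3) = -144*I*√3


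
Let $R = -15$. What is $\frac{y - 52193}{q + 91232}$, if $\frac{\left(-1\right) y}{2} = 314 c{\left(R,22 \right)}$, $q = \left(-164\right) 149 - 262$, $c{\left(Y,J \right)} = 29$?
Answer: $- \frac{70405}{66534} \approx -1.0582$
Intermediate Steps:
$q = -24698$ ($q = -24436 - 262 = -24698$)
$y = -18212$ ($y = - 2 \cdot 314 \cdot 29 = \left(-2\right) 9106 = -18212$)
$\frac{y - 52193}{q + 91232} = \frac{-18212 - 52193}{-24698 + 91232} = - \frac{70405}{66534}$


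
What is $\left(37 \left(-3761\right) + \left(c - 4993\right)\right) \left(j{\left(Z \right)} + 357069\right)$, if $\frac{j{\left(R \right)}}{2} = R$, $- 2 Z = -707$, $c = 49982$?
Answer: $-33691050368$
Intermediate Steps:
$Z = \frac{707}{2}$ ($Z = \left(- \frac{1}{2}\right) \left(-707\right) = \frac{707}{2} \approx 353.5$)
$j{\left(R \right)} = 2 R$
$\left(37 \left(-3761\right) + \left(c - 4993\right)\right) \left(j{\left(Z \right)} + 357069\right) = \left(37 \left(-3761\right) + \left(49982 - 4993\right)\right) \left(2 \cdot \frac{707}{2} + 357069\right) = \left(-139157 + 44989\right) \left(707 + 357069\right) = \left(-94168\right) 357776 = -33691050368$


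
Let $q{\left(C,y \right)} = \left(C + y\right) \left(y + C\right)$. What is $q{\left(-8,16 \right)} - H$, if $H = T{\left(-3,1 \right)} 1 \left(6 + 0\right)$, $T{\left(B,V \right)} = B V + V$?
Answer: $76$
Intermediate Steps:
$q{\left(C,y \right)} = \left(C + y\right)^{2}$ ($q{\left(C,y \right)} = \left(C + y\right) \left(C + y\right) = \left(C + y\right)^{2}$)
$T{\left(B,V \right)} = V + B V$
$H = -12$ ($H = 1 \left(1 - 3\right) 1 \left(6 + 0\right) = 1 \left(-2\right) 1 \cdot 6 = \left(-2\right) 1 \cdot 6 = \left(-2\right) 6 = -12$)
$q{\left(-8,16 \right)} - H = \left(-8 + 16\right)^{2} - -12 = 8^{2} + 12 = 64 + 12 = 76$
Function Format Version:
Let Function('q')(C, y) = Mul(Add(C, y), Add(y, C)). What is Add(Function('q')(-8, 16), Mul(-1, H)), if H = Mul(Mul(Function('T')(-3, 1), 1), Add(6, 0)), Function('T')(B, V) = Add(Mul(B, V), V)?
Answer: 76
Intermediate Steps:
Function('q')(C, y) = Pow(Add(C, y), 2) (Function('q')(C, y) = Mul(Add(C, y), Add(C, y)) = Pow(Add(C, y), 2))
Function('T')(B, V) = Add(V, Mul(B, V))
H = -12 (H = Mul(Mul(Mul(1, Add(1, -3)), 1), Add(6, 0)) = Mul(Mul(Mul(1, -2), 1), 6) = Mul(Mul(-2, 1), 6) = Mul(-2, 6) = -12)
Add(Function('q')(-8, 16), Mul(-1, H)) = Add(Pow(Add(-8, 16), 2), Mul(-1, -12)) = Add(Pow(8, 2), 12) = Add(64, 12) = 76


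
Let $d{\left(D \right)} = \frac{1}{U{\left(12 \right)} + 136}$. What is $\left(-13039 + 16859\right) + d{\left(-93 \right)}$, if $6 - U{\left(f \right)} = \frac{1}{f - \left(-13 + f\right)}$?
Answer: $\frac{7047913}{1845} \approx 3820.0$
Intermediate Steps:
$U{\left(f \right)} = \frac{77}{13}$ ($U{\left(f \right)} = 6 - \frac{1}{f - \left(-13 + f\right)} = 6 - \frac{1}{13} = \frac{77}{13}$)
$d{\left(D \right)} = \frac{13}{1845}$ ($d{\left(D \right)} = \frac{1}{\frac{77}{13} + 136} = \frac{1}{\frac{1845}{13}} = \frac{13}{1845}$)
$\left(-13039 + 16859\right) + d{\left(-93 \right)} = \left(-13039 + 16859\right) + \frac{13}{1845} = 3820 + \frac{13}{1845} = \frac{7047913}{1845}$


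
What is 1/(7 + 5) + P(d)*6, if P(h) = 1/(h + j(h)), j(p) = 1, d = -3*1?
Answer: -35/12 ≈ -2.9167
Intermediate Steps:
d = -3
P(h) = 1/(1 + h) (P(h) = 1/(h + 1) = 1/(1 + h))
1/(7 + 5) + P(d)*6 = 1/(7 + 5) + 6/(1 - 3) = 1/12 + 6/(-2) = 1/12 - 1/2*6 = 1/12 - 3 = -35/12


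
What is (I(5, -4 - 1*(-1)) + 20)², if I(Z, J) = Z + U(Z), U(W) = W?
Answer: 900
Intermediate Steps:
I(Z, J) = 2*Z (I(Z, J) = Z + Z = 2*Z)
(I(5, -4 - 1*(-1)) + 20)² = (2*5 + 20)² = (10 + 20)² = 30² = 900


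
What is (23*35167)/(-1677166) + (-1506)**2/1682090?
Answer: 1221664754143/1410572078470 ≈ 0.86608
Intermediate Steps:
(23*35167)/(-1677166) + (-1506)**2/1682090 = 808841*(-1/1677166) + 2268036*(1/1682090) = -808841/1677166 + 1134018/841045 = 1221664754143/1410572078470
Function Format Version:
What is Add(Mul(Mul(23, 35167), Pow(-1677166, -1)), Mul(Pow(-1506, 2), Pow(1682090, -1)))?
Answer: Rational(1221664754143, 1410572078470) ≈ 0.86608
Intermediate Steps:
Add(Mul(Mul(23, 35167), Pow(-1677166, -1)), Mul(Pow(-1506, 2), Pow(1682090, -1))) = Add(Mul(808841, Rational(-1, 1677166)), Mul(2268036, Rational(1, 1682090))) = Add(Rational(-808841, 1677166), Rational(1134018, 841045)) = Rational(1221664754143, 1410572078470)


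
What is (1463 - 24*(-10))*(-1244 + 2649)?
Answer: 2392715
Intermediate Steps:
(1463 - 24*(-10))*(-1244 + 2649) = (1463 + 240)*1405 = 1703*1405 = 2392715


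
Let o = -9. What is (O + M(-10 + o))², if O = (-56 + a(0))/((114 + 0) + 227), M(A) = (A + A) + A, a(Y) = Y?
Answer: 379977049/116281 ≈ 3267.8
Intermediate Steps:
M(A) = 3*A (M(A) = 2*A + A = 3*A)
O = -56/341 (O = (-56 + 0)/((114 + 0) + 227) = -56/(114 + 227) = -56/341 ≈ -0.16422)
(O + M(-10 + o))² = (-56/341 + 3*(-10 - 9))² = (-56/341 + 3*(-19))² = (-56/341 - 57)² = (-19493/341)² = 379977049/116281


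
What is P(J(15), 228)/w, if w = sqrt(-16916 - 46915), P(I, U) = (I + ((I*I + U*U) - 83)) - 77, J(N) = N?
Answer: -52064*I*sqrt(63831)/63831 ≈ -206.07*I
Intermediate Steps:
P(I, U) = -160 + I + I**2 + U**2 (P(I, U) = (I + ((I**2 + U**2) - 83)) - 77 = (I + (-83 + I**2 + U**2)) - 77 = (-83 + I + I**2 + U**2) - 77 = -160 + I + I**2 + U**2)
w = I*sqrt(63831) (w = sqrt(-63831) = I*sqrt(63831) ≈ 252.65*I)
P(J(15), 228)/w = (-160 + 15 + 15**2 + 228**2)/((I*sqrt(63831))) = (-160 + 15 + 225 + 51984)*(-I*sqrt(63831)/63831) = 52064*(-I*sqrt(63831)/63831) = -52064*I*sqrt(63831)/63831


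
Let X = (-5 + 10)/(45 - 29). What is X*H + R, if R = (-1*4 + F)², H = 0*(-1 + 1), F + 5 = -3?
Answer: 144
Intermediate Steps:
X = 5/16 ≈ 0.31250
F = -8 (F = -5 - 3 = -8)
H = 0 (H = 0*0 = 0)
R = 144 (R = (-1*4 - 8)² = (-4 - 8)² = (-12)² = 144)
X*H + R = (5/16)*0 + 144 = 0 + 144 = 144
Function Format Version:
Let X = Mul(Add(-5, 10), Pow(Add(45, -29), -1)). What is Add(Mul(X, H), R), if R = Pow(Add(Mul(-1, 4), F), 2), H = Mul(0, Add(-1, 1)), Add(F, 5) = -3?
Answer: 144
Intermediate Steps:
X = Rational(5, 16) (X = Mul(5, Pow(16, -1)) = Mul(5, Rational(1, 16)) = Rational(5, 16) ≈ 0.31250)
F = -8 (F = Add(-5, -3) = -8)
H = 0 (H = Mul(0, 0) = 0)
R = 144 (R = Pow(Add(Mul(-1, 4), -8), 2) = Pow(Add(-4, -8), 2) = Pow(-12, 2) = 144)
Add(Mul(X, H), R) = Add(Mul(Rational(5, 16), 0), 144) = Add(0, 144) = 144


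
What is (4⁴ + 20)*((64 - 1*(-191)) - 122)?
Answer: 36708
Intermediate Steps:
(4⁴ + 20)*((64 - 1*(-191)) - 122) = (256 + 20)*((64 + 191) - 122) = 276*(255 - 122) = 276*133 = 36708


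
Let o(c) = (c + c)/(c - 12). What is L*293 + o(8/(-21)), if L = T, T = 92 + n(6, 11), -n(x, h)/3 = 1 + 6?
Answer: 1352199/65 ≈ 20803.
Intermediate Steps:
n(x, h) = -21 (n(x, h) = -3*(1 + 6) = -3*7 = -21)
o(c) = 2*c/(-12 + c) (o(c) = (2*c)/(-12 + c) = 2*c/(-12 + c))
T = 71 (T = 92 - 21 = 71)
L = 71
L*293 + o(8/(-21)) = 71*293 + 2*(8/(-21))/(-12 + 8/(-21)) = 20803 + 2*(8*(-1/21))/(-12 + 8*(-1/21)) = 20803 + 2*(-8/21)/(-12 - 8/21) = 20803 + 2*(-8/21)/(-260/21) = 20803 + 2*(-8/21)*(-21/260) = 20803 + 4/65 = 1352199/65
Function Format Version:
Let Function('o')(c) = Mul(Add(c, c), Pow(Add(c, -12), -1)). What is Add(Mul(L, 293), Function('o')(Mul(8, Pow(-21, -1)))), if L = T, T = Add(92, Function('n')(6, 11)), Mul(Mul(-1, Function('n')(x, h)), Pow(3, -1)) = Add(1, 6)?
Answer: Rational(1352199, 65) ≈ 20803.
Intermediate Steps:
Function('n')(x, h) = -21 (Function('n')(x, h) = Mul(-3, Add(1, 6)) = Mul(-3, 7) = -21)
Function('o')(c) = Mul(2, c, Pow(Add(-12, c), -1)) (Function('o')(c) = Mul(Mul(2, c), Pow(Add(-12, c), -1)) = Mul(2, c, Pow(Add(-12, c), -1)))
T = 71 (T = Add(92, -21) = 71)
L = 71
Add(Mul(L, 293), Function('o')(Mul(8, Pow(-21, -1)))) = Add(Mul(71, 293), Mul(2, Mul(8, Pow(-21, -1)), Pow(Add(-12, Mul(8, Pow(-21, -1))), -1))) = Add(20803, Mul(2, Mul(8, Rational(-1, 21)), Pow(Add(-12, Mul(8, Rational(-1, 21))), -1))) = Add(20803, Mul(2, Rational(-8, 21), Pow(Add(-12, Rational(-8, 21)), -1))) = Add(20803, Mul(2, Rational(-8, 21), Pow(Rational(-260, 21), -1))) = Add(20803, Mul(2, Rational(-8, 21), Rational(-21, 260))) = Add(20803, Rational(4, 65)) = Rational(1352199, 65)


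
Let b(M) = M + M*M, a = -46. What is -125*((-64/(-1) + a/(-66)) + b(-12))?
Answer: -811375/33 ≈ -24587.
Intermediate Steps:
b(M) = M + M²
-125*((-64/(-1) + a/(-66)) + b(-12)) = -125*((-64/(-1) - 46/(-66)) - 12*(1 - 12)) = -125*((-64*(-1) - 46*(-1/66)) - 12*(-11)) = -125*((64 + 23/33) + 132) = -125*(2135/33 + 132) = -125*6491/33 = -811375/33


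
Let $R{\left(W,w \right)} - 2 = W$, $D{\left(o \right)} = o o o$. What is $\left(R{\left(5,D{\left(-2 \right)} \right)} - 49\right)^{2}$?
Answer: $1764$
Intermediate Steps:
$D{\left(o \right)} = o^{3}$ ($D{\left(o \right)} = o o^{2} = o^{3}$)
$R{\left(W,w \right)} = 2 + W$
$\left(R{\left(5,D{\left(-2 \right)} \right)} - 49\right)^{2} = \left(\left(2 + 5\right) - 49\right)^{2} = \left(7 - 49\right)^{2} = \left(-42\right)^{2} = 1764$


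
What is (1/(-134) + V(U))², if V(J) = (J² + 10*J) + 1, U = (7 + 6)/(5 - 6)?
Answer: 28718881/17956 ≈ 1599.4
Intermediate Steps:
U = -13 (U = 13/(-1) = 13*(-1) = -13)
V(J) = 1 + J² + 10*J
(1/(-134) + V(U))² = (1/(-134) + (1 + (-13)² + 10*(-13)))² = (-1/134 + (1 + 169 - 130))² = (-1/134 + 40)² = (5359/134)² = 28718881/17956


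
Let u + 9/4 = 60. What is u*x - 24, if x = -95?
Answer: -22041/4 ≈ -5510.3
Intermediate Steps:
u = 231/4 (u = -9/4 + 60 = 231/4 ≈ 57.750)
u*x - 24 = (231/4)*(-95) - 24 = -21945/4 - 24 = -22041/4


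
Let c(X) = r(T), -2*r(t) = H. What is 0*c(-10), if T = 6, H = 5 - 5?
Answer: 0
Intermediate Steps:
H = 0
r(t) = 0 (r(t) = -1/2*0 = 0)
c(X) = 0
0*c(-10) = 0*0 = 0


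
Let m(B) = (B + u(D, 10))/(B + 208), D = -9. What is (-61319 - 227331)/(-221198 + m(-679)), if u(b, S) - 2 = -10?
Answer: 45318050/34727857 ≈ 1.3049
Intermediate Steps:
u(b, S) = -8 (u(b, S) = 2 - 10 = -8)
m(B) = (-8 + B)/(208 + B) (m(B) = (B - 8)/(B + 208) = (-8 + B)/(208 + B))
(-61319 - 227331)/(-221198 + m(-679)) = (-61319 - 227331)/(-221198 + (-8 - 679)/(208 - 679)) = -288650/(-221198 - 687/(-471)) = -288650/(-221198 - 1/471*(-687)) = -288650/(-221198 + 229/157) = -288650/(-34727857/157) = -288650*(-157/34727857) = 45318050/34727857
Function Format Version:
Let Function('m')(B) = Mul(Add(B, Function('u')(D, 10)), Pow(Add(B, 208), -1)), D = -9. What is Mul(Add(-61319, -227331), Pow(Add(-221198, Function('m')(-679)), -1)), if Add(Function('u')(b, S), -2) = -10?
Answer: Rational(45318050, 34727857) ≈ 1.3049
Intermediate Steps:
Function('u')(b, S) = -8 (Function('u')(b, S) = Add(2, -10) = -8)
Function('m')(B) = Mul(Pow(Add(208, B), -1), Add(-8, B)) (Function('m')(B) = Mul(Add(B, -8), Pow(Add(B, 208), -1)) = Mul(Add(-8, B), Pow(Add(208, B), -1)) = Mul(Pow(Add(208, B), -1), Add(-8, B)))
Mul(Add(-61319, -227331), Pow(Add(-221198, Function('m')(-679)), -1)) = Mul(Add(-61319, -227331), Pow(Add(-221198, Mul(Pow(Add(208, -679), -1), Add(-8, -679))), -1)) = Mul(-288650, Pow(Add(-221198, Mul(Pow(-471, -1), -687)), -1)) = Mul(-288650, Pow(Add(-221198, Mul(Rational(-1, 471), -687)), -1)) = Mul(-288650, Pow(Add(-221198, Rational(229, 157)), -1)) = Mul(-288650, Pow(Rational(-34727857, 157), -1)) = Mul(-288650, Rational(-157, 34727857)) = Rational(45318050, 34727857)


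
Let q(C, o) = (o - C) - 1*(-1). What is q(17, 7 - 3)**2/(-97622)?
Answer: -72/48811 ≈ -0.0014751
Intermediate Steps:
q(C, o) = 1 + o - C (q(C, o) = (o - C) + 1 = 1 + o - C)
q(17, 7 - 3)**2/(-97622) = (1 + (7 - 3) - 1*17)**2/(-97622) = (1 + 4 - 17)**2*(-1/97622) = (-12)**2*(-1/97622) = 144*(-1/97622) = -72/48811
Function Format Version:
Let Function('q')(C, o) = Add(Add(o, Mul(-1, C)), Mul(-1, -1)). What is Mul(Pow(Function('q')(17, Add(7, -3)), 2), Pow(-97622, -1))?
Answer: Rational(-72, 48811) ≈ -0.0014751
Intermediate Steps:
Function('q')(C, o) = Add(1, o, Mul(-1, C)) (Function('q')(C, o) = Add(Add(o, Mul(-1, C)), 1) = Add(1, o, Mul(-1, C)))
Mul(Pow(Function('q')(17, Add(7, -3)), 2), Pow(-97622, -1)) = Mul(Pow(Add(1, Add(7, -3), Mul(-1, 17)), 2), Pow(-97622, -1)) = Mul(Pow(Add(1, 4, -17), 2), Rational(-1, 97622)) = Mul(Pow(-12, 2), Rational(-1, 97622)) = Mul(144, Rational(-1, 97622)) = Rational(-72, 48811)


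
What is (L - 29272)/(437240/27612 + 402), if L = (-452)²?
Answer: 302061474/721079 ≈ 418.90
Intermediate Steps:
L = 204304
(L - 29272)/(437240/27612 + 402) = (204304 - 29272)/(437240/27612 + 402) = 175032/(437240*(1/27612) + 402) = 175032/(109310/6903 + 402) = 175032/(2884316/6903) = 175032*(6903/2884316) = 302061474/721079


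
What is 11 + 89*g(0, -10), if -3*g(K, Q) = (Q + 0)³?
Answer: 89033/3 ≈ 29678.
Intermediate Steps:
g(K, Q) = -Q³/3 (g(K, Q) = -(Q + 0)³/3 = -Q³/3)
11 + 89*g(0, -10) = 11 + 89*(-⅓*(-10)³) = 11 + 89*(-⅓*(-1000)) = 11 + 89*(1000/3) = 11 + 89000/3 = 89033/3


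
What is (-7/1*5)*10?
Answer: -350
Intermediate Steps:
(-7/1*5)*10 = (-7*1*5)*10 = -7*5*10 = -35*10 = -350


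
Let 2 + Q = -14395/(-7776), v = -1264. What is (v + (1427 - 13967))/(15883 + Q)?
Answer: -6314112/7265003 ≈ -0.86911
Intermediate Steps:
Q = -1157/7776 (Q = -2 - 14395/(-7776) = -2 - 14395*(-1/7776) = -2 + 14395/7776 = -1157/7776 ≈ -0.14879)
(v + (1427 - 13967))/(15883 + Q) = (-1264 + (1427 - 13967))/(15883 - 1157/7776) = (-1264 - 12540)/(123505051/7776) = -13804*7776/123505051 = -6314112/7265003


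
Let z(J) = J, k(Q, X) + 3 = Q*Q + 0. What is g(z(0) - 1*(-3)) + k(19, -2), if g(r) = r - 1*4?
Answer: 357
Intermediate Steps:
k(Q, X) = -3 + Q**2 (k(Q, X) = -3 + (Q*Q + 0) = -3 + (Q**2 + 0) = -3 + Q**2)
g(r) = -4 + r (g(r) = r - 4 = -4 + r)
g(z(0) - 1*(-3)) + k(19, -2) = (-4 + (0 - 1*(-3))) + (-3 + 19**2) = (-4 + (0 + 3)) + (-3 + 361) = (-4 + 3) + 358 = -1 + 358 = 357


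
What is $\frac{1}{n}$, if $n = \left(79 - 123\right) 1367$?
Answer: $- \frac{1}{60148} \approx -1.6626 \cdot 10^{-5}$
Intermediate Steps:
$n = -60148$ ($n = \left(-44\right) 1367 = -60148$)
$\frac{1}{n} = \frac{1}{-60148} = - \frac{1}{60148}$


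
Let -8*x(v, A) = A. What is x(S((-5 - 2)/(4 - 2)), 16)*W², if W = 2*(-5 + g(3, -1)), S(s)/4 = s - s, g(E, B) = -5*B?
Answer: 0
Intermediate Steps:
S(s) = 0 (S(s) = 4*(s - s) = 4*0 = 0)
W = 0 (W = 2*(-5 - 5*(-1)) = 2*(-5 + 5) = 2*0 = 0)
x(v, A) = -A/8
x(S((-5 - 2)/(4 - 2)), 16)*W² = -⅛*16*0² = -2*0 = 0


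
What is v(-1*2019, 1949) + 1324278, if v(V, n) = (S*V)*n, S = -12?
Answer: 48544650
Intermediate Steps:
v(V, n) = -12*V*n (v(V, n) = (-12*V)*n = -12*V*n)
v(-1*2019, 1949) + 1324278 = -12*(-1*2019)*1949 + 1324278 = -12*(-2019)*1949 + 1324278 = 47220372 + 1324278 = 48544650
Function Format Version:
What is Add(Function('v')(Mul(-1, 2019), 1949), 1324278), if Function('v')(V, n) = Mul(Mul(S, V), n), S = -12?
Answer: 48544650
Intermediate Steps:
Function('v')(V, n) = Mul(-12, V, n) (Function('v')(V, n) = Mul(Mul(-12, V), n) = Mul(-12, V, n))
Add(Function('v')(Mul(-1, 2019), 1949), 1324278) = Add(Mul(-12, Mul(-1, 2019), 1949), 1324278) = Add(Mul(-12, -2019, 1949), 1324278) = Add(47220372, 1324278) = 48544650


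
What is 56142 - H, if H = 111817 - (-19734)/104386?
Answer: -2905855142/52193 ≈ -55675.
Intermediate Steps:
H = 5836074548/52193 (H = 111817 - (-19734)/104386 = 111817 - 1*(-9867/52193) = 111817 + 9867/52193 = 5836074548/52193 ≈ 1.1182e+5)
56142 - H = 56142 - 1*5836074548/52193 = 56142 - 5836074548/52193 = -2905855142/52193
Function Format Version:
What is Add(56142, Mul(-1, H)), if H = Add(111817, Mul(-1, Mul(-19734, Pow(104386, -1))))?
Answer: Rational(-2905855142, 52193) ≈ -55675.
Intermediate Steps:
H = Rational(5836074548, 52193) (H = Add(111817, Mul(-1, Mul(-19734, Rational(1, 104386)))) = Add(111817, Mul(-1, Rational(-9867, 52193))) = Add(111817, Rational(9867, 52193)) = Rational(5836074548, 52193) ≈ 1.1182e+5)
Add(56142, Mul(-1, H)) = Add(56142, Mul(-1, Rational(5836074548, 52193))) = Add(56142, Rational(-5836074548, 52193)) = Rational(-2905855142, 52193)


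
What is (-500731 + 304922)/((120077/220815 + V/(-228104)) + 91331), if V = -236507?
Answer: -9862661375070840/4600311095252773 ≈ -2.1439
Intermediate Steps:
(-500731 + 304922)/((120077/220815 + V/(-228104)) + 91331) = (-500731 + 304922)/((120077/220815 - 236507/(-228104)) + 91331) = -195809/((120077*(1/220815) - 236507*(-1/228104)) + 91331) = -195809/((120077/220815 + 236507/228104) + 91331) = -195809/(79614337213/50368784760 + 91331) = -195809/4600311095252773/50368784760 = -195809*50368784760/4600311095252773 = -9862661375070840/4600311095252773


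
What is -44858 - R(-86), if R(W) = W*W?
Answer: -52254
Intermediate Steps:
R(W) = W²
-44858 - R(-86) = -44858 - 1*(-86)² = -44858 - 1*7396 = -44858 - 7396 = -52254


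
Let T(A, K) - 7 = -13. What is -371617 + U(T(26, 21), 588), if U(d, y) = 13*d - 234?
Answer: -371929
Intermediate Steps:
T(A, K) = -6 (T(A, K) = 7 - 13 = -6)
U(d, y) = -234 + 13*d
-371617 + U(T(26, 21), 588) = -371617 + (-234 + 13*(-6)) = -371617 + (-234 - 78) = -371617 - 312 = -371929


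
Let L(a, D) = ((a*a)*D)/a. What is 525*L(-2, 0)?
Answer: 0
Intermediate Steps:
L(a, D) = D*a (L(a, D) = (a²*D)/a = (D*a²)/a = D*a)
525*L(-2, 0) = 525*(0*(-2)) = 525*0 = 0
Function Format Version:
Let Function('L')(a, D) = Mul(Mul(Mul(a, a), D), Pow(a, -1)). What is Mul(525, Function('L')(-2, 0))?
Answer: 0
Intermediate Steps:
Function('L')(a, D) = Mul(D, a) (Function('L')(a, D) = Mul(Mul(Pow(a, 2), D), Pow(a, -1)) = Mul(Mul(D, Pow(a, 2)), Pow(a, -1)) = Mul(D, a))
Mul(525, Function('L')(-2, 0)) = Mul(525, Mul(0, -2)) = Mul(525, 0) = 0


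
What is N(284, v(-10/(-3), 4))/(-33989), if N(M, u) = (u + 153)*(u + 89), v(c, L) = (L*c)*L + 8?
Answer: -7073/7461 ≈ -0.94800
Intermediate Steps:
v(c, L) = 8 + c*L**2 (v(c, L) = c*L**2 + 8 = 8 + c*L**2)
N(M, u) = (89 + u)*(153 + u) (N(M, u) = (153 + u)*(89 + u) = (89 + u)*(153 + u))
N(284, v(-10/(-3), 4))/(-33989) = (13617 + (8 - 10/(-3)*4**2)**2 + 242*(8 - 10/(-3)*4**2))/(-33989) = (13617 + (8 - 10*(-1/3)*16)**2 + 242*(8 - 10*(-1/3)*16))*(-1/33989) = (13617 + (8 + (10/3)*16)**2 + 242*(8 + (10/3)*16))*(-1/33989) = (13617 + (8 + 160/3)**2 + 242*(8 + 160/3))*(-1/33989) = (13617 + (184/3)**2 + 242*(184/3))*(-1/33989) = (13617 + 33856/9 + 44528/3)*(-1/33989) = (289993/9)*(-1/33989) = -7073/7461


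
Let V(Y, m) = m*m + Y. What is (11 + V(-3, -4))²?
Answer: 576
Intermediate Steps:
V(Y, m) = Y + m² (V(Y, m) = m² + Y = Y + m²)
(11 + V(-3, -4))² = (11 + (-3 + (-4)²))² = (11 + (-3 + 16))² = (11 + 13)² = 24² = 576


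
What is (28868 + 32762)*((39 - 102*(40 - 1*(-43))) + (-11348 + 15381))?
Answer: -270802220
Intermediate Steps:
(28868 + 32762)*((39 - 102*(40 - 1*(-43))) + (-11348 + 15381)) = 61630*((39 - 102*(40 + 43)) + 4033) = 61630*((39 - 102*83) + 4033) = 61630*((39 - 8466) + 4033) = 61630*(-8427 + 4033) = 61630*(-4394) = -270802220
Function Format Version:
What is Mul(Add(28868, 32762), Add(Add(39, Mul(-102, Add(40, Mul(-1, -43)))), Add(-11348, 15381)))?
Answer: -270802220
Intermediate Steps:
Mul(Add(28868, 32762), Add(Add(39, Mul(-102, Add(40, Mul(-1, -43)))), Add(-11348, 15381))) = Mul(61630, Add(Add(39, Mul(-102, Add(40, 43))), 4033)) = Mul(61630, Add(Add(39, Mul(-102, 83)), 4033)) = Mul(61630, Add(Add(39, -8466), 4033)) = Mul(61630, Add(-8427, 4033)) = Mul(61630, -4394) = -270802220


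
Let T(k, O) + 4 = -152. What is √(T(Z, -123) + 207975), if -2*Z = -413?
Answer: 3*√23091 ≈ 455.87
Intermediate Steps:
Z = 413/2 (Z = -½*(-413) = 413/2 ≈ 206.50)
T(k, O) = -156 (T(k, O) = -4 - 152 = -156)
√(T(Z, -123) + 207975) = √(-156 + 207975) = √207819 = 3*√23091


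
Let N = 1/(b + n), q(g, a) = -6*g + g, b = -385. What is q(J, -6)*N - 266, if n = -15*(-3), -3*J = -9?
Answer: -18085/68 ≈ -265.96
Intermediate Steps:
J = 3 (J = -⅓*(-9) = 3)
n = 45
q(g, a) = -5*g
N = -1/340 (N = 1/(-385 + 45) = 1/(-340) = -1/340 ≈ -0.0029412)
q(J, -6)*N - 266 = -5*3*(-1/340) - 266 = -15*(-1/340) - 266 = 3/68 - 266 = -18085/68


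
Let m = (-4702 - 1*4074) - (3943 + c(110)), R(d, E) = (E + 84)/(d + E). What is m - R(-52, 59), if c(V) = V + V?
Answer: -90716/7 ≈ -12959.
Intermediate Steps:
c(V) = 2*V
R(d, E) = (84 + E)/(E + d)
m = -12939 (m = (-4702 - 1*4074) - (3943 + 2*110) = (-4702 - 4074) - (3943 + 220) = -8776 - 1*4163 = -8776 - 4163 = -12939)
m - R(-52, 59) = -12939 - (84 + 59)/(59 - 52) = -12939 - 143/7 = -90716/7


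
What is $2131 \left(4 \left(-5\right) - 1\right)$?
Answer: $-44751$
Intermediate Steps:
$2131 \left(4 \left(-5\right) - 1\right) = 2131 \left(-20 - 1\right) = 2131 \left(-21\right) = -44751$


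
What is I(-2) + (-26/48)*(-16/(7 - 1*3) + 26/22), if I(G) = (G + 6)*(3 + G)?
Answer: 1459/264 ≈ 5.5265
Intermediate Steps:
I(G) = (3 + G)*(6 + G) (I(G) = (6 + G)*(3 + G) = (3 + G)*(6 + G))
I(-2) + (-26/48)*(-16/(7 - 1*3) + 26/22) = (18 + (-2)² + 9*(-2)) + (-26/48)*(-16/(7 - 1*3) + 26/22) = (18 + 4 - 18) + (-26*1/48)*(-16/(7 - 3) + 26*(1/22)) = 4 - 13*(-16/4 + 13/11)/24 = 4 - 13*(-16*¼ + 13/11)/24 = 4 - 13*(-4 + 13/11)/24 = 4 - 13/24*(-31/11) = 4 + 403/264 = 1459/264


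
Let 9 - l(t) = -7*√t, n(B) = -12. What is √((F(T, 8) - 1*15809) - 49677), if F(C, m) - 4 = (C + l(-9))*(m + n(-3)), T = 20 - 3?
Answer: √(-65586 - 84*I) ≈ 0.164 - 256.1*I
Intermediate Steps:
T = 17
l(t) = 9 + 7*√t (l(t) = 9 - (-7)*√t = 9 + 7*√t)
F(C, m) = 4 + (-12 + m)*(9 + C + 21*I) (F(C, m) = 4 + (C + (9 + 7*√(-9)))*(m - 12) = 4 + (C + (9 + 7*(3*I)))*(-12 + m) = 4 + (C + (9 + 21*I))*(-12 + m) = 4 + (9 + C + 21*I)*(-12 + m) = 4 + (-12 + m)*(9 + C + 21*I))
√((F(T, 8) - 1*15809) - 49677) = √(((-104 - 252*I - 12*17 + 17*8 + 8*(9 + 21*I)) - 1*15809) - 49677) = √(((-104 - 252*I - 204 + 136 + (72 + 168*I)) - 15809) - 49677) = √(((-100 - 84*I) - 15809) - 49677) = √((-15909 - 84*I) - 49677) = √(-65586 - 84*I)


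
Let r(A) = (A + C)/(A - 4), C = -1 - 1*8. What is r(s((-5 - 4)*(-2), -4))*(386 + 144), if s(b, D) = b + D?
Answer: 265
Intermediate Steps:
C = -9 (C = -1 - 8 = -9)
s(b, D) = D + b
r(A) = (-9 + A)/(-4 + A) (r(A) = (A - 9)/(A - 4) = (-9 + A)/(-4 + A))
r(s((-5 - 4)*(-2), -4))*(386 + 144) = ((-9 + (-4 + (-5 - 4)*(-2)))/(-4 + (-4 + (-5 - 4)*(-2))))*(386 + 144) = ((-9 + (-4 - 9*(-2)))/(-4 + (-4 - 9*(-2))))*530 = ((-9 + (-4 + 18))/(-4 + (-4 + 18)))*530 = ((-9 + 14)/(-4 + 14))*530 = (5/10)*530 = ((1/10)*5)*530 = (1/2)*530 = 265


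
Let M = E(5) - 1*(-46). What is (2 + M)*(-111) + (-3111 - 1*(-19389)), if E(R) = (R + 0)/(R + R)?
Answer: 21789/2 ≈ 10895.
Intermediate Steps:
E(R) = 1/2 (E(R) = R/((2*R)) = R*(1/(2*R)) = 1/2)
M = 93/2 (M = 1/2 - 1*(-46) = 1/2 + 46 = 93/2 ≈ 46.500)
(2 + M)*(-111) + (-3111 - 1*(-19389)) = (2 + 93/2)*(-111) + (-3111 - 1*(-19389)) = (97/2)*(-111) + (-3111 + 19389) = -10767/2 + 16278 = 21789/2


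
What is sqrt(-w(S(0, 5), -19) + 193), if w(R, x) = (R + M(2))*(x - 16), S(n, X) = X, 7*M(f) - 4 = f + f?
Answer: 2*sqrt(102) ≈ 20.199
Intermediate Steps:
M(f) = 4/7 + 2*f/7 (M(f) = 4/7 + (f + f)/7 = 4/7 + (2*f)/7 = 4/7 + 2*f/7)
w(R, x) = (-16 + x)*(8/7 + R) (w(R, x) = (R + (4/7 + (2/7)*2))*(x - 16) = (R + (4/7 + 4/7))*(-16 + x) = (R + 8/7)*(-16 + x) = (8/7 + R)*(-16 + x) = (-16 + x)*(8/7 + R))
sqrt(-w(S(0, 5), -19) + 193) = sqrt(-(-128/7 - 16*5 + (8/7)*(-19) + 5*(-19)) + 193) = sqrt(-(-128/7 - 80 - 152/7 - 95) + 193) = sqrt(-1*(-215) + 193) = sqrt(215 + 193) = sqrt(408) = 2*sqrt(102)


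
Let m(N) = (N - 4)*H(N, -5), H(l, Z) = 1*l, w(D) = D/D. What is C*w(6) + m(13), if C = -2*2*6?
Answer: 93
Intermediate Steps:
w(D) = 1
H(l, Z) = l
m(N) = N*(-4 + N) (m(N) = (N - 4)*N = (-4 + N)*N = N*(-4 + N))
C = -24 (C = -4*6 = -24)
C*w(6) + m(13) = -24*1 + 13*(-4 + 13) = -24 + 13*9 = -24 + 117 = 93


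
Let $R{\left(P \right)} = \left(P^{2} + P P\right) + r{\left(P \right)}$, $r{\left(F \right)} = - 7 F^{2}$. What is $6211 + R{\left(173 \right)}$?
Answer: $-143434$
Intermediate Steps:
$R{\left(P \right)} = - 5 P^{2}$ ($R{\left(P \right)} = \left(P^{2} + P P\right) - 7 P^{2} = \left(P^{2} + P^{2}\right) - 7 P^{2} = 2 P^{2} - 7 P^{2} = - 5 P^{2}$)
$6211 + R{\left(173 \right)} = 6211 - 5 \cdot 173^{2} = 6211 - 149645 = -143434$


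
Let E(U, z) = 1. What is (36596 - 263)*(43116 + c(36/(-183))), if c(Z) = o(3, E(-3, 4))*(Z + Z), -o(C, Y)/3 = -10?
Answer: 95532391548/61 ≈ 1.5661e+9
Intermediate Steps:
o(C, Y) = 30 (o(C, Y) = -3*(-10) = 30)
c(Z) = 60*Z (c(Z) = 30*(Z + Z) = 30*(2*Z) = 60*Z)
(36596 - 263)*(43116 + c(36/(-183))) = (36596 - 263)*(43116 + 60*(36/(-183))) = 36333*(43116 + 60*(36*(-1/183))) = 36333*(43116 + 60*(-12/61)) = 36333*(43116 - 720/61) = 36333*(2629356/61) = 95532391548/61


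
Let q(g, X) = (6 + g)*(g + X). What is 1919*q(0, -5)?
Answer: -57570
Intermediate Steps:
q(g, X) = (6 + g)*(X + g)
1919*q(0, -5) = 1919*(0² + 6*(-5) + 6*0 - 5*0) = 1919*(0 - 30 + 0 + 0) = 1919*(-30) = -57570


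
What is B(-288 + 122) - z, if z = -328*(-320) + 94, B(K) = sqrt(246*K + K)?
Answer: -105054 + I*sqrt(41002) ≈ -1.0505e+5 + 202.49*I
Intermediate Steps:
B(K) = sqrt(247)*sqrt(K) (B(K) = sqrt(247*K) = sqrt(247)*sqrt(K))
z = 105054 (z = 104960 + 94 = 105054)
B(-288 + 122) - z = sqrt(247)*sqrt(-288 + 122) - 1*105054 = sqrt(247)*sqrt(-166) - 105054 = sqrt(247)*(I*sqrt(166)) - 105054 = I*sqrt(41002) - 105054 = -105054 + I*sqrt(41002)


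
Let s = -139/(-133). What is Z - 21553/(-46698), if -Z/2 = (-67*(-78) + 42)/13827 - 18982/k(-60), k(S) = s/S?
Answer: -65204850708961301/29917120398 ≈ -2.1795e+6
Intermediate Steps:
s = 139/133 (s = -139*(-1/133) = 139/133 ≈ 1.0451)
k(S) = 139/(133*S)
Z = -1396309574648/640651 (Z = -2*((-67*(-78) + 42)/13827 - 18982/((139/133)/(-60))) = -2*((5226 + 42)*(1/13827) - 18982/((139/133)*(-1/60))) = -2*(5268*(1/13827) - 18982/(-139/7980)) = -2*(1756/4609 - 18982*(-7980/139)) = -2*(1756/4609 + 151476360/139) = -2*698154787324/640651 = -1396309574648/640651 ≈ -2.1795e+6)
Z - 21553/(-46698) = -1396309574648/640651 - 21553/(-46698) = -1396309574648/640651 - 21553*(-1/46698) = -1396309574648/640651 + 21553/46698 = -65204850708961301/29917120398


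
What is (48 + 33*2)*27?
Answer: 3078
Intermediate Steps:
(48 + 33*2)*27 = (48 + 66)*27 = 114*27 = 3078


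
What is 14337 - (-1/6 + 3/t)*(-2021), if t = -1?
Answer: 47623/6 ≈ 7937.2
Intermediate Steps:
14337 - (-1/6 + 3/t)*(-2021) = 14337 - (-1/6 + 3/(-1))*(-2021) = 14337 - (-1*⅙ + 3*(-1))*(-2021) = 14337 - (-⅙ - 3)*(-2021) = 14337 - (-19)*(-2021)/6 = 14337 - 1*38399/6 = 14337 - 38399/6 = 47623/6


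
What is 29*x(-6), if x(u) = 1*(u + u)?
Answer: -348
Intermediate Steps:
x(u) = 2*u (x(u) = 1*(2*u) = 2*u)
29*x(-6) = 29*(2*(-6)) = 29*(-12) = -348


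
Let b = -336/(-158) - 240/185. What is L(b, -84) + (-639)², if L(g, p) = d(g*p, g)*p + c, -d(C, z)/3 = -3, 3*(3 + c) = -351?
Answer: 407445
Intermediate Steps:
c = -120 (c = -3 + (⅓)*(-351) = -3 - 117 = -120)
d(C, z) = 9 (d(C, z) = -3*(-3) = 9)
b = 2424/2923 (b = -336*(-1/158) - 240*1/185 = 168/79 - 48/37 = 2424/2923 ≈ 0.82928)
L(g, p) = -120 + 9*p (L(g, p) = 9*p - 120 = -120 + 9*p)
L(b, -84) + (-639)² = (-120 + 9*(-84)) + (-639)² = (-120 - 756) + 408321 = -876 + 408321 = 407445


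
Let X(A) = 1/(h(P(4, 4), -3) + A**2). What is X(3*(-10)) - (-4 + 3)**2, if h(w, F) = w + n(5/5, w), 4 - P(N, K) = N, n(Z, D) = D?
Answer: -899/900 ≈ -0.99889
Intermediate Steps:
P(N, K) = 4 - N
h(w, F) = 2*w (h(w, F) = w + w = 2*w)
X(A) = A**(-2) (X(A) = 1/(2*(4 - 1*4) + A**2) = 1/(2*(4 - 4) + A**2) = 1/(2*0 + A**2) = 1/(0 + A**2) = 1/(A**2) = A**(-2))
X(3*(-10)) - (-4 + 3)**2 = (3*(-10))**(-2) - (-4 + 3)**2 = (-30)**(-2) - 1*(-1)**2 = 1/900 - 1*1 = 1/900 - 1 = -899/900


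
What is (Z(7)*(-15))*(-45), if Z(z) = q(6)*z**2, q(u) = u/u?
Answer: 33075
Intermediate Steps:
q(u) = 1
Z(z) = z**2 (Z(z) = 1*z**2 = z**2)
(Z(7)*(-15))*(-45) = (7**2*(-15))*(-45) = (49*(-15))*(-45) = -735*(-45) = 33075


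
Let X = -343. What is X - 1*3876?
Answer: -4219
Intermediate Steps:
X - 1*3876 = -343 - 1*3876 = -343 - 3876 = -4219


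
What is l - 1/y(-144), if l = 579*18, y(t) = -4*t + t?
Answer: 4502303/432 ≈ 10422.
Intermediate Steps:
y(t) = -3*t
l = 10422
l - 1/y(-144) = 10422 - 1/((-3*(-144))) = 10422 - 1/432 = 4502303/432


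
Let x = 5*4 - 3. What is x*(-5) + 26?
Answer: -59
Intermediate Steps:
x = 17 (x = 20 - 3 = 17)
x*(-5) + 26 = 17*(-5) + 26 = -85 + 26 = -59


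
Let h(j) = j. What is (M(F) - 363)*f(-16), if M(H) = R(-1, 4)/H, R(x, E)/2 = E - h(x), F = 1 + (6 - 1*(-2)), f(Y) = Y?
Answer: 52112/9 ≈ 5790.2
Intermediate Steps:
F = 9 (F = 1 + (6 + 2) = 1 + 8 = 9)
R(x, E) = -2*x + 2*E (R(x, E) = 2*(E - x) = -2*x + 2*E)
M(H) = 10/H (M(H) = (-2*(-1) + 2*4)/H = (2 + 8)/H = 10/H)
(M(F) - 363)*f(-16) = (10/9 - 363)*(-16) = -3257/9*(-16) = 52112/9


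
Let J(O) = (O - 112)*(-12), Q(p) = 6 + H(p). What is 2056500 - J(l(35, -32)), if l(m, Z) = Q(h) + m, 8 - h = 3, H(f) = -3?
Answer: 2055612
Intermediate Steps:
h = 5 (h = 8 - 1*3 = 8 - 3 = 5)
Q(p) = 3 (Q(p) = 6 - 3 = 3)
l(m, Z) = 3 + m
J(O) = 1344 - 12*O (J(O) = (-112 + O)*(-12) = 1344 - 12*O)
2056500 - J(l(35, -32)) = 2056500 - (1344 - 12*(3 + 35)) = 2056500 - (1344 - 12*38) = 2056500 - (1344 - 456) = 2056500 - 1*888 = 2056500 - 888 = 2055612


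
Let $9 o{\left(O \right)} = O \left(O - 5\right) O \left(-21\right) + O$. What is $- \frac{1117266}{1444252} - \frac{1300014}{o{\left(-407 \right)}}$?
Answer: $- \frac{47592873113937}{60879246208198} \approx -0.78176$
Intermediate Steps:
$o{\left(O \right)} = \frac{O}{9} - \frac{7 O^{2} \left(-5 + O\right)}{3}$ ($o{\left(O \right)} = \frac{O \left(O - 5\right) O \left(-21\right) + O}{9} = \frac{O \left(-5 + O\right) O \left(-21\right) + O}{9} = \frac{O^{2} \left(-5 + O\right) \left(-21\right) + O}{9} = \frac{- 21 O^{2} \left(-5 + O\right) + O}{9} = \frac{O - 21 O^{2} \left(-5 + O\right)}{9} = \frac{O}{9} - \frac{7 O^{2} \left(-5 + O\right)}{3}$)
$- \frac{1117266}{1444252} - \frac{1300014}{o{\left(-407 \right)}} = - \frac{1117266}{1444252} - \frac{1300014}{\frac{1}{9} \left(-407\right) \left(1 - 21 \left(-407\right)^{2} + 105 \left(-407\right)\right)} = \left(-1117266\right) \frac{1}{1444252} - \frac{1300014}{\frac{1}{9} \left(-407\right) \left(1 - 3478629 - 42735\right)} = - \frac{558633}{722126} - \frac{1300014}{\frac{1}{9} \left(-407\right) \left(1 - 3478629 - 42735\right)} = - \frac{558633}{722126} - \frac{1300014}{\frac{1}{9} \left(-407\right) \left(-3521363\right)} = - \frac{558633}{722126} - \frac{1300014}{\frac{1433194741}{9}} = - \frac{558633}{722126} - \frac{11700126}{1433194741} = - \frac{47592873113937}{60879246208198}$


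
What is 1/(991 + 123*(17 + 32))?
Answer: 1/7018 ≈ 0.00014249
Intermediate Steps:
1/(991 + 123*(17 + 32)) = 1/(991 + 123*49) = 1/(991 + 6027) = 1/7018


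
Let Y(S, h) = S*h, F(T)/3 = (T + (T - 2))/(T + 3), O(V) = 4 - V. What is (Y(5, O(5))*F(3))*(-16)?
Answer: 160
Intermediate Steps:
F(T) = 3*(-2 + 2*T)/(3 + T) (F(T) = 3*((T + (T - 2))/(T + 3)) = 3*((T + (-2 + T))/(3 + T)) = 3*((-2 + 2*T)/(3 + T)) = 3*(-2 + 2*T)/(3 + T))
(Y(5, O(5))*F(3))*(-16) = ((5*(4 - 1*5))*(6*(-1 + 3)/(3 + 3)))*(-16) = ((5*(4 - 5))*(6*2/6))*(-16) = ((5*(-1))*(6*(1/6)*2))*(-16) = -5*2*(-16) = -10*(-16) = 160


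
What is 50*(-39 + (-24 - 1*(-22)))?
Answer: -2050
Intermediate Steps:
50*(-39 + (-24 - 1*(-22))) = 50*(-39 + (-24 + 22)) = 50*(-39 - 2) = 50*(-41) = -2050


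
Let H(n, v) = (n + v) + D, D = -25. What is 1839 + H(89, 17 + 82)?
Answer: 2002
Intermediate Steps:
H(n, v) = -25 + n + v (H(n, v) = (n + v) - 25 = -25 + n + v)
1839 + H(89, 17 + 82) = 1839 + (-25 + 89 + (17 + 82)) = 1839 + (-25 + 89 + 99) = 1839 + 163 = 2002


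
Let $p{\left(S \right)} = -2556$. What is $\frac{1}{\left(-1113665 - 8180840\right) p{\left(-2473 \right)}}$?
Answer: $\frac{1}{23756754780} \approx 4.2093 \cdot 10^{-11}$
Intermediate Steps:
$\frac{1}{\left(-1113665 - 8180840\right) p{\left(-2473 \right)}} = \frac{1}{\left(-1113665 - 8180840\right) \left(-2556\right)} = \frac{1}{-9294505} \left(- \frac{1}{2556}\right) = \left(- \frac{1}{9294505}\right) \left(- \frac{1}{2556}\right) = \frac{1}{23756754780}$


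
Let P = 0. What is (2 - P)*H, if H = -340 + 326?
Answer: -28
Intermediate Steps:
H = -14
(2 - P)*H = (2 - 1*0)*(-14) = (2 + 0)*(-14) = 2*(-14) = -28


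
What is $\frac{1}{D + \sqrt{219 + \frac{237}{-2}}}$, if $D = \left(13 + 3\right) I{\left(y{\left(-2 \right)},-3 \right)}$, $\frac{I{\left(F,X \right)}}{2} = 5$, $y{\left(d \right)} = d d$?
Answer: $\frac{320}{50999} - \frac{\sqrt{402}}{50999} \approx 0.0058815$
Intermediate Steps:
$y{\left(d \right)} = d^{2}$
$I{\left(F,X \right)} = 10$ ($I{\left(F,X \right)} = 2 \cdot 5 = 10$)
$D = 160$ ($D = \left(13 + 3\right) 10 = 16 \cdot 10 = 160$)
$\frac{1}{D + \sqrt{219 + \frac{237}{-2}}} = \frac{1}{160 + \sqrt{219 + \frac{237}{-2}}} = \frac{1}{160 + \sqrt{219 + 237 \left(- \frac{1}{2}\right)}} = \frac{1}{160 + \sqrt{219 - \frac{237}{2}}} = \frac{1}{160 + \sqrt{\frac{201}{2}}} = \frac{1}{160 + \frac{\sqrt{402}}{2}}$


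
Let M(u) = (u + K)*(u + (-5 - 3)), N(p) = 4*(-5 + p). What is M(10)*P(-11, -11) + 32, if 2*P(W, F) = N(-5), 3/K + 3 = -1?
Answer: -338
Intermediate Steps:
K = -3/4 (K = 3/(-3 - 1) = 3/(-4) = 3*(-1/4) = -3/4 ≈ -0.75000)
N(p) = -20 + 4*p
P(W, F) = -20 (P(W, F) = (-20 + 4*(-5))/2 = (-20 - 20)/2 = (1/2)*(-40) = -20)
M(u) = (-8 + u)*(-3/4 + u) (M(u) = (u - 3/4)*(u + (-5 - 3)) = (-3/4 + u)*(u - 8) = (-3/4 + u)*(-8 + u) = (-8 + u)*(-3/4 + u))
M(10)*P(-11, -11) + 32 = (6 + 10**2 - 35/4*10)*(-20) + 32 = (6 + 100 - 175/2)*(-20) + 32 = (37/2)*(-20) + 32 = -370 + 32 = -338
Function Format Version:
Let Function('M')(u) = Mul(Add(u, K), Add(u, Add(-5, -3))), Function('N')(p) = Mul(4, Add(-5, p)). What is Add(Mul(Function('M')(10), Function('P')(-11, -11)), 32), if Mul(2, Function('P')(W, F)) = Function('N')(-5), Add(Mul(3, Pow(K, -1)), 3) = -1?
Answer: -338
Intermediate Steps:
K = Rational(-3, 4) (K = Mul(3, Pow(Add(-3, -1), -1)) = Mul(3, Pow(-4, -1)) = Mul(3, Rational(-1, 4)) = Rational(-3, 4) ≈ -0.75000)
Function('N')(p) = Add(-20, Mul(4, p))
Function('P')(W, F) = -20 (Function('P')(W, F) = Mul(Rational(1, 2), Add(-20, Mul(4, -5))) = Mul(Rational(1, 2), Add(-20, -20)) = Mul(Rational(1, 2), -40) = -20)
Function('M')(u) = Mul(Add(-8, u), Add(Rational(-3, 4), u)) (Function('M')(u) = Mul(Add(u, Rational(-3, 4)), Add(u, Add(-5, -3))) = Mul(Add(Rational(-3, 4), u), Add(u, -8)) = Mul(Add(Rational(-3, 4), u), Add(-8, u)) = Mul(Add(-8, u), Add(Rational(-3, 4), u)))
Add(Mul(Function('M')(10), Function('P')(-11, -11)), 32) = Add(Mul(Add(6, Pow(10, 2), Mul(Rational(-35, 4), 10)), -20), 32) = Add(Mul(Add(6, 100, Rational(-175, 2)), -20), 32) = Add(Mul(Rational(37, 2), -20), 32) = Add(-370, 32) = -338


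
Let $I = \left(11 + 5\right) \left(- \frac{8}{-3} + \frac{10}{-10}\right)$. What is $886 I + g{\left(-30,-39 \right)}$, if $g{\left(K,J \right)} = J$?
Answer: $\frac{70763}{3} \approx 23588.0$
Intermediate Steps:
$I = \frac{80}{3}$ ($I = 16 \left(\left(-8\right) \left(- \frac{1}{3}\right) + 10 \left(- \frac{1}{10}\right)\right) = 16 \left(\frac{8}{3} - 1\right) = 16 \cdot \frac{5}{3} = \frac{80}{3} \approx 26.667$)
$886 I + g{\left(-30,-39 \right)} = 886 \cdot \frac{80}{3} - 39 = \frac{70880}{3} - 39 = \frac{70763}{3}$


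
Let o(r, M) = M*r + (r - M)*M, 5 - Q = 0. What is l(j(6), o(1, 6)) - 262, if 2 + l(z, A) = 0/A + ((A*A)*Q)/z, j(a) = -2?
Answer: -1704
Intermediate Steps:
Q = 5 (Q = 5 - 1*0 = 5 + 0 = 5)
o(r, M) = M*r + M*(r - M)
l(z, A) = -2 + 5*A²/z (l(z, A) = -2 + (0/A + ((A*A)*5)/z) = -2 + (0 + (A²*5)/z) = -2 + (0 + (5*A²)/z) = -2 + (0 + 5*A²/z) = -2 + 5*A²/z)
l(j(6), o(1, 6)) - 262 = (-2 + 5*(6*(-1*6 + 2*1))²/(-2)) - 262 = (-2 + 5*(6*(-6 + 2))²*(-½)) - 262 = (-2 + 5*(6*(-4))²*(-½)) - 262 = (-2 + 5*(-24)²*(-½)) - 262 = (-2 + 5*576*(-½)) - 262 = (-2 - 1440) - 262 = -1442 - 262 = -1704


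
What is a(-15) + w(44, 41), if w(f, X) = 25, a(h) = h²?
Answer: 250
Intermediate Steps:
a(-15) + w(44, 41) = (-15)² + 25 = 225 + 25 = 250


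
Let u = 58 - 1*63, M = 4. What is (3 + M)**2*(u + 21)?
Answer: 784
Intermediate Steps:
u = -5 (u = 58 - 63 = -5)
(3 + M)**2*(u + 21) = (3 + 4)**2*(-5 + 21) = 7**2*16 = 49*16 = 784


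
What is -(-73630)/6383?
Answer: 73630/6383 ≈ 11.535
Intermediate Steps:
-(-73630)/6383 = -10*(-7363/6383) = 73630/6383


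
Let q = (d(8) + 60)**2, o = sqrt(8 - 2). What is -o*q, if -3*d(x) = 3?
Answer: -3481*sqrt(6) ≈ -8526.7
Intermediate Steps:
o = sqrt(6) ≈ 2.4495
d(x) = -1 (d(x) = -1/3*3 = -1)
q = 3481 (q = (-1 + 60)**2 = 59**2 = 3481)
-o*q = -sqrt(6)*3481 = -3481*sqrt(6)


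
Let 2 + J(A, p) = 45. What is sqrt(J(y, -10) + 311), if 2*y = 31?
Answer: sqrt(354) ≈ 18.815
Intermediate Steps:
y = 31/2 (y = (1/2)*31 = 31/2 ≈ 15.500)
J(A, p) = 43 (J(A, p) = -2 + 45 = 43)
sqrt(J(y, -10) + 311) = sqrt(43 + 311) = sqrt(354)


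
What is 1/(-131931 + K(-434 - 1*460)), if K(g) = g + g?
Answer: -1/133719 ≈ -7.4784e-6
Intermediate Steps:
K(g) = 2*g
1/(-131931 + K(-434 - 1*460)) = 1/(-131931 + 2*(-434 - 1*460)) = 1/(-131931 + 2*(-434 - 460)) = 1/(-131931 + 2*(-894)) = 1/(-131931 - 1788) = 1/(-133719) = -1/133719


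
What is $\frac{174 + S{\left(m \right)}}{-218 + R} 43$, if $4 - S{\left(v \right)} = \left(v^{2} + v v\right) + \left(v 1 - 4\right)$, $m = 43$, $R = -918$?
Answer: $\frac{153037}{1136} \approx 134.72$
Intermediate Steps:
$S{\left(v \right)} = 8 - v - 2 v^{2}$ ($S{\left(v \right)} = 4 - \left(\left(v^{2} + v v\right) + \left(v 1 - 4\right)\right) = 4 - \left(\left(v^{2} + v^{2}\right) + \left(v - 4\right)\right) = 4 - \left(2 v^{2} + \left(-4 + v\right)\right) = 4 - \left(-4 + v + 2 v^{2}\right) = 8 - v - 2 v^{2}$)
$\frac{174 + S{\left(m \right)}}{-218 + R} 43 = \frac{174 - \left(35 + 3698\right)}{-218 - 918} \cdot 43 = \frac{174 - 3733}{-1136} \cdot 43 = \left(174 - 3733\right) \left(- \frac{1}{1136}\right) 43 = \left(-3559\right) \left(- \frac{1}{1136}\right) 43 = \frac{3559}{1136} \cdot 43 = \frac{153037}{1136}$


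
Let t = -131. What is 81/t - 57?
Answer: -7548/131 ≈ -57.618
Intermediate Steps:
81/t - 57 = 81/(-131) - 57 = -1/131*81 - 57 = -81/131 - 57 = -7548/131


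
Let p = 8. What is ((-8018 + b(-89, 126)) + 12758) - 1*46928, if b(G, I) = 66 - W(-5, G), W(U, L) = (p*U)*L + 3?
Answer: -45685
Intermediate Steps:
W(U, L) = 3 + 8*L*U (W(U, L) = (8*U)*L + 3 = 8*L*U + 3 = 3 + 8*L*U)
b(G, I) = 63 + 40*G (b(G, I) = 66 - (3 + 8*G*(-5)) = 66 - (3 - 40*G) = 66 + (-3 + 40*G) = 63 + 40*G)
((-8018 + b(-89, 126)) + 12758) - 1*46928 = ((-8018 + (63 + 40*(-89))) + 12758) - 1*46928 = ((-8018 + (63 - 3560)) + 12758) - 46928 = ((-8018 - 3497) + 12758) - 46928 = (-11515 + 12758) - 46928 = 1243 - 46928 = -45685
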